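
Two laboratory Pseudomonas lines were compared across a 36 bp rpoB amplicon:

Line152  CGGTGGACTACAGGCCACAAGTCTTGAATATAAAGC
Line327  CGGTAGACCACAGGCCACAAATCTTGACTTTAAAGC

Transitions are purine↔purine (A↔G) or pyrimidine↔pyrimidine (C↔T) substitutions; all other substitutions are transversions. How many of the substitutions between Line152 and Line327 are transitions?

3

Mismatches occur at site 5 (G/A, transition), site 9 (T/C, transition), site 21 (G/A, transition), site 28 (A/C, transversion), site 30 (A/T, transversion).
Of the 5 differences, 3 transitions and 2 transversions, so the answer is 3.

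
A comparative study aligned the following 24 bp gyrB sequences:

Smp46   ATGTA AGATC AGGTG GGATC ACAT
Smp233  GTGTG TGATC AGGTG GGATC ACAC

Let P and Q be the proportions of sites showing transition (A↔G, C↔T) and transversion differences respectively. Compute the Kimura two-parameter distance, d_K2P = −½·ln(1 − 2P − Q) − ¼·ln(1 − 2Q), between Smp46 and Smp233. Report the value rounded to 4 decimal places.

0.1942

Differing sites — 1:A/G (Ti); 5:A/G (Ti); 6:A/T (Tv); 24:T/C (Ti).
Of the 4 differences, 3 transitions and 1 transversion over 24 sites: P = 3/24 = 0.125000, Q = 1/24 = 0.041667.
d = −0.5·ln(0.708333) − 0.25·ln(0.916666) = −0.5·(-0.344841) − 0.25·(-0.087012) = 0.1942.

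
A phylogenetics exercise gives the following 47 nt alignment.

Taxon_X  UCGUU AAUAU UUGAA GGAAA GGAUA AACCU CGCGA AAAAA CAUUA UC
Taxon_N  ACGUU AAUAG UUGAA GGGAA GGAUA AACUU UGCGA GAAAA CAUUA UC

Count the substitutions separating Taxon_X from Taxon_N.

Differing sites — 1:U/A; 10:U/G; 18:A/G; 29:C/U; 31:C/U; 36:A/G.
That gives 6 mismatches out of 47 aligned sites, so the Hamming distance is 6.

6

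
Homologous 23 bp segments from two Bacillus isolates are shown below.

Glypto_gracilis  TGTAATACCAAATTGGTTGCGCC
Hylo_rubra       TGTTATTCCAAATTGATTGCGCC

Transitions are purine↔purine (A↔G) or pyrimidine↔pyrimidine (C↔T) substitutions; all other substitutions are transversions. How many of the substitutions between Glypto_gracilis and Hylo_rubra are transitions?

Differing sites — 4:A/T (Tv); 7:A/T (Tv); 16:G/A (Ti).
Of the 3 differences, 1 transition and 2 transversions, so the answer is 1.

1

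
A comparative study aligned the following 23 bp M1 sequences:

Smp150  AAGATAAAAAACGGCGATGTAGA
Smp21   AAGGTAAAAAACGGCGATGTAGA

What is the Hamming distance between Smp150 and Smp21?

1

A single mismatch occurs at site 4 (A↔G).
That gives 1 mismatch out of 23 aligned sites, so the Hamming distance is 1.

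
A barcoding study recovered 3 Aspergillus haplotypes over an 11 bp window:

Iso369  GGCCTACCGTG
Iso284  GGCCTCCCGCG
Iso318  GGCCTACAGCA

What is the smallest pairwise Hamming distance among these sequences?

Pairwise Hamming distances:
  Iso369 vs Iso284: 2
  Iso369 vs Iso318: 3
  Iso284 vs Iso318: 3
The smallest is 2, between Iso369 and Iso284.

2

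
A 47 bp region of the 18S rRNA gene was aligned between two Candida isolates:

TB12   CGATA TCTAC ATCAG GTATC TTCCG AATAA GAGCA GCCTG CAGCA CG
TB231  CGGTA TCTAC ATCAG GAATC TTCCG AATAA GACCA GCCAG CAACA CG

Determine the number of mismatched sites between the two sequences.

The sequences differ at positions 3 (A/G), 17 (T/A), 33 (G/C), 39 (T/A), 43 (G/A).
That gives 5 mismatches out of 47 aligned sites, so the Hamming distance is 5.

5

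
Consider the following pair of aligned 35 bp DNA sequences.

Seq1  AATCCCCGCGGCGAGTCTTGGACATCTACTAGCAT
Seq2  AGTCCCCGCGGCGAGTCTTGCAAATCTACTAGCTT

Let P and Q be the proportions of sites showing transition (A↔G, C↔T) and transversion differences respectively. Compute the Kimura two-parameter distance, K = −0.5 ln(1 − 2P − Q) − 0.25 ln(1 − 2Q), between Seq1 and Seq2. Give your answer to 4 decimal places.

0.1241

Mismatches occur at site 2 (A/G, transition), site 21 (G/C, transversion), site 23 (C/A, transversion), site 34 (A/T, transversion).
Of the 4 differences, 1 transition and 3 transversions over 35 sites: P = 1/35 = 0.028571, Q = 3/35 = 0.085714.
d = −0.5·ln(0.857144) − 0.25·ln(0.828572) = −0.5·(-0.154149) − 0.25·(-0.188052) = 0.1241.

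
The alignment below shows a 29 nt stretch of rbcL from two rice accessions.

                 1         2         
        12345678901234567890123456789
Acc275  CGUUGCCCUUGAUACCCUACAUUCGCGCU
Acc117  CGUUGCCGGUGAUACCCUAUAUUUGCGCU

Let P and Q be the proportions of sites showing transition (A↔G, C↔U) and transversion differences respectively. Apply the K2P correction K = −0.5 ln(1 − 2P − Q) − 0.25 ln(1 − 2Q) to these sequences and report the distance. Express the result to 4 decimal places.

The sequences differ at positions 8 (C/G, transversion), 9 (U/G, transversion), 20 (C/U, transition), 24 (C/U, transition).
Of the 4 differences, 2 transitions and 2 transversions over 29 sites: P = 2/29 = 0.068966, Q = 2/29 = 0.068966.
d = −0.5·ln(0.793102) − 0.25·ln(0.862068) = −0.5·(-0.231803) − 0.25·(-0.148421) = 0.1530.

0.1530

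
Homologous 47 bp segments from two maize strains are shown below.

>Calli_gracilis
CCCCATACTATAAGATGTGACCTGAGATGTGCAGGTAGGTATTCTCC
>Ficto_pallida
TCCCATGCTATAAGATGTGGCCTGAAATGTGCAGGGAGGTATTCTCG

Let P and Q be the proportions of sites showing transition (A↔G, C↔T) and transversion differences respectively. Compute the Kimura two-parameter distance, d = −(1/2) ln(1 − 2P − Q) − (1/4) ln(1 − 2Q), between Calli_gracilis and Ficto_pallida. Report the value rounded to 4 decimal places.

0.1419

The sequences differ at positions 1 (C/T, transition), 7 (A/G, transition), 20 (A/G, transition), 26 (G/A, transition), 36 (T/G, transversion), 47 (C/G, transversion).
Of the 6 differences, 4 transitions and 2 transversions over 47 sites: P = 4/47 = 0.085106, Q = 2/47 = 0.042553.
d = −0.5·ln(0.787235) − 0.25·ln(0.914894) = −0.5·(-0.239228) − 0.25·(-0.088947) = 0.1419.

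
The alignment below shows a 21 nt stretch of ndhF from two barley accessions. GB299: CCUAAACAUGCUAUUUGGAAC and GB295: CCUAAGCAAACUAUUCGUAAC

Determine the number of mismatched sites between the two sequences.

5

Mismatches occur at site 6 (A/G), site 9 (U/A), site 10 (G/A), site 16 (U/C), site 18 (G/U).
That gives 5 mismatches out of 21 aligned sites, so the Hamming distance is 5.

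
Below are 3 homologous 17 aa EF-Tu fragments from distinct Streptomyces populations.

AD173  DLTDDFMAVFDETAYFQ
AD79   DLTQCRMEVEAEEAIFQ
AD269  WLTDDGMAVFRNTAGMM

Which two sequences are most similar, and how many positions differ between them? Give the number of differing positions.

7

Pairwise Hamming distances:
  AD173 vs AD79: 8
  AD173 vs AD269: 7
  AD79 vs AD269: 12
The smallest is 7, between AD173 and AD269.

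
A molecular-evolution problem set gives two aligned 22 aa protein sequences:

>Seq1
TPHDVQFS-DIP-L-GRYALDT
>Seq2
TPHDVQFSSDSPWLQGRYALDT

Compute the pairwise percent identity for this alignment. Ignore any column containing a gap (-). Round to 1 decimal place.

94.7%

Excluding the 3 gap columns leaves 19 comparable sites.
The sequences differ at position 11 (I/S).
18 of the 19 comparable sites match, so the percent identity is 18/19 × 100 = 94.7%.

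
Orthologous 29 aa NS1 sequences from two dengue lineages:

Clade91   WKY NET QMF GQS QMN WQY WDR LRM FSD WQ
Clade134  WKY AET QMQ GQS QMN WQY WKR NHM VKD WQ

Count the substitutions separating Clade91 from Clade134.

7

Differing sites — 4:N/A; 9:F/Q; 20:D/K; 22:L/N; 23:R/H; 25:F/V; 26:S/K.
That gives 7 mismatches out of 29 aligned sites, so the Hamming distance is 7.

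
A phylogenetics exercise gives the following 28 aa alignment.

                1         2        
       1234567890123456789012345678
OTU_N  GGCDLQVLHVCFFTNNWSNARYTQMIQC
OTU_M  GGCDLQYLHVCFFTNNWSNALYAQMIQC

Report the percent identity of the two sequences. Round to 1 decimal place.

89.3%

Differing sites — 7:V/Y; 21:R/L; 23:T/A.
25 of the 28 sites match, so the percent identity is 25/28 × 100 = 89.3%.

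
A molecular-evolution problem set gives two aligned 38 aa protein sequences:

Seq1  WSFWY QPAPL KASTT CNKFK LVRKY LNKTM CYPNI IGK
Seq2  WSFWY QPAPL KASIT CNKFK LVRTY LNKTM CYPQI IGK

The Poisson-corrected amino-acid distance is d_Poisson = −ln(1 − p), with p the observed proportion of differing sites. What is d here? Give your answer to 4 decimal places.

Differing sites — 14:T/I; 24:K/T; 34:N/Q.
p = 3/38 = 0.078947.
d = −ln(1 − 0.078947) = −ln(0.921053) = 0.0822.

0.0822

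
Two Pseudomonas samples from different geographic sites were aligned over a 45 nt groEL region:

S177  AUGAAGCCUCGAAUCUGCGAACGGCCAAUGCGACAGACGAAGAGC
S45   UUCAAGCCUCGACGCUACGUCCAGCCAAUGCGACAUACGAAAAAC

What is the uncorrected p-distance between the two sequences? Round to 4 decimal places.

Mismatches occur at site 1 (A↔U), site 3 (G↔C), site 13 (A↔C), site 14 (U↔G), site 17 (G↔A), site 20 (A↔U), site 21 (A↔C), site 23 (G↔A), site 36 (G↔U), site 42 (G↔A), site 44 (G↔A).
There are 11 differences over 45 sites, so p = 11/45 = 0.2444.

0.2444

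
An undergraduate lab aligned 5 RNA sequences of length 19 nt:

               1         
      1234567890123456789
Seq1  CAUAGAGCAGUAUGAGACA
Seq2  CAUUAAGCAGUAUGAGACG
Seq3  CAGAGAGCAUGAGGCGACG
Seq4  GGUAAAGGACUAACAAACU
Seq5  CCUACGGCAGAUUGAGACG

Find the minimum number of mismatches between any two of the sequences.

3

Pairwise Hamming distances:
  Seq1 vs Seq2: 3
  Seq1 vs Seq3: 6
  Seq1 vs Seq4: 9
  Seq1 vs Seq5: 6
  Seq2 vs Seq3: 7
  Seq2 vs Seq4: 9
  Seq2 vs Seq5: 6
  Seq3 vs Seq4: 12
  Seq3 vs Seq5: 9
  Seq4 vs Seq5: 12
The smallest is 3, between Seq1 and Seq2.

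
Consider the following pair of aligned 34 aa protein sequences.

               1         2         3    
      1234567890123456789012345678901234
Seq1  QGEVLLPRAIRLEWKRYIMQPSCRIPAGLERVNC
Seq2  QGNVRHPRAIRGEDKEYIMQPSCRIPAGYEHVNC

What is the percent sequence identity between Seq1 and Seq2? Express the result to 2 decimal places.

Mismatches occur at site 3 (E→N), site 5 (L→R), site 6 (L→H), site 12 (L→G), site 14 (W→D), site 16 (R→E), site 29 (L→Y), site 31 (R→H).
26 of the 34 sites match, so the percent identity is 26/34 × 100 = 76.47%.

76.47%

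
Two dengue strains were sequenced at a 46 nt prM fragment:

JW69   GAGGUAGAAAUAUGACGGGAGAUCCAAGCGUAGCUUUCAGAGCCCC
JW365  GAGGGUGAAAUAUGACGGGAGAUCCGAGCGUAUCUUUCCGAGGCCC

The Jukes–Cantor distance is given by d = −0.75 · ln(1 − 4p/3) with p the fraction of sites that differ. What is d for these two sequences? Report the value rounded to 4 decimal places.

0.1433

Mismatches occur at site 5 (U→G), site 6 (A→U), site 26 (A→G), site 33 (G→U), site 39 (A→C), site 43 (C→G).
p = 6/46 = 0.130435.
d = −0.75 · ln(1 − (4/3)·0.130435) = −0.75 · ln(0.826087) = −0.75 · (-0.191055) = 0.1433.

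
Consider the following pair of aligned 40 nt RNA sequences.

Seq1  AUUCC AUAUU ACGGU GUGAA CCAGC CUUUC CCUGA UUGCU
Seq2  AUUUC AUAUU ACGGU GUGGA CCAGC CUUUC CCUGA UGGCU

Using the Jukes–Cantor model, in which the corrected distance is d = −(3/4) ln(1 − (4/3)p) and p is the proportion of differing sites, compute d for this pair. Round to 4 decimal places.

The sequences differ at positions 4 (C/U), 19 (A/G), 37 (U/G).
p = 3/40 = 0.075000.
d = −0.75 · ln(1 − (4/3)·0.075000) = −0.75 · ln(0.900000) = −0.75 · (-0.105361) = 0.0790.

0.0790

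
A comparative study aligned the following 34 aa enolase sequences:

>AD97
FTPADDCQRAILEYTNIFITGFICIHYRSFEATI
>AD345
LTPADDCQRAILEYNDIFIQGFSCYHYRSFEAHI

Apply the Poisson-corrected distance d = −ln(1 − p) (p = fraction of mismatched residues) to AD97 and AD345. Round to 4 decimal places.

Differing sites — 1:F/L; 15:T/N; 16:N/D; 20:T/Q; 23:I/S; 25:I/Y; 33:T/H.
p = 7/34 = 0.205882.
d = −ln(1 − 0.205882) = −ln(0.794118) = 0.2305.

0.2305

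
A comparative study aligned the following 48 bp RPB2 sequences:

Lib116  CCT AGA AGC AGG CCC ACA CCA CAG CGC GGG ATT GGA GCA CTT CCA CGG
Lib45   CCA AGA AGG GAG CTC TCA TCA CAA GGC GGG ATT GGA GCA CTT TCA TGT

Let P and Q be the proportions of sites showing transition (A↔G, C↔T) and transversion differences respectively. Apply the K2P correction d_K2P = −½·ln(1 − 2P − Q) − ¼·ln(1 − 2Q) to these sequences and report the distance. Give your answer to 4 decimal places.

0.3104

Differing sites — 3:T/A (Tv); 9:C/G (Tv); 10:A/G (Ti); 11:G/A (Ti); 14:C/T (Ti); 16:A/T (Tv); 19:C/T (Ti); 24:G/A (Ti); 25:C/G (Tv); 43:C/T (Ti); 46:C/T (Ti); 48:G/T (Tv).
Of the 12 differences, 7 transitions and 5 transversions over 48 sites: P = 7/48 = 0.145833, Q = 5/48 = 0.104167.
d = −0.5·ln(0.604167) − 0.25·ln(0.791666) = −0.5·(-0.503905) − 0.25·(-0.233616) = 0.3104.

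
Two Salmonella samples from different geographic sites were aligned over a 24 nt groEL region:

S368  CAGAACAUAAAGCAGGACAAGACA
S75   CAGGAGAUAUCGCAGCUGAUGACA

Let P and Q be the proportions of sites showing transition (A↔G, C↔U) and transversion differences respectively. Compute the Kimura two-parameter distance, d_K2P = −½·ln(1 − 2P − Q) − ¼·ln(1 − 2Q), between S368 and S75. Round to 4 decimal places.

0.4539

Differing sites — 4:A/G (Ti); 6:C/G (Tv); 10:A/U (Tv); 11:A/C (Tv); 16:G/C (Tv); 17:A/U (Tv); 18:C/G (Tv); 20:A/U (Tv).
Of the 8 differences, 1 transition and 7 transversions over 24 sites: P = 1/24 = 0.041667, Q = 7/24 = 0.291667.
d = −0.5·ln(0.624999) − 0.25·ln(0.416666) = −0.5·(-0.470005) − 0.25·(-0.875470) = 0.4539.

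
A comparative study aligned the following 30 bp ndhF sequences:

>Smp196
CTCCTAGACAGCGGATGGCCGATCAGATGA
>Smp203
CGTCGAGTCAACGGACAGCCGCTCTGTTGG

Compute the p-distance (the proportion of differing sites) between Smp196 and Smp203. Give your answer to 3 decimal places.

The sequences differ at positions 2 (T/G), 3 (C/T), 5 (T/G), 8 (A/T), 11 (G/A), 16 (T/C), 17 (G/A), 22 (A/C), 25 (A/T), 27 (A/T), 30 (A/G).
There are 11 differences over 30 sites, so p = 11/30 = 0.367.

0.367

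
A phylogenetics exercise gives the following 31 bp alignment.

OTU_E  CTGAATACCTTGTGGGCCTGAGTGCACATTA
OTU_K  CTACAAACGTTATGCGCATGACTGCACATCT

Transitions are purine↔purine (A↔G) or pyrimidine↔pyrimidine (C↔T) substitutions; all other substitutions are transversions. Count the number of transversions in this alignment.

Mismatches occur at site 3 (G↔A, transition), site 4 (A↔C, transversion), site 6 (T↔A, transversion), site 9 (C↔G, transversion), site 12 (G↔A, transition), site 15 (G↔C, transversion), site 18 (C↔A, transversion), site 22 (G↔C, transversion), site 30 (T↔C, transition), site 31 (A↔T, transversion).
Of the 10 differences, 3 transitions and 7 transversions, so the answer is 7.

7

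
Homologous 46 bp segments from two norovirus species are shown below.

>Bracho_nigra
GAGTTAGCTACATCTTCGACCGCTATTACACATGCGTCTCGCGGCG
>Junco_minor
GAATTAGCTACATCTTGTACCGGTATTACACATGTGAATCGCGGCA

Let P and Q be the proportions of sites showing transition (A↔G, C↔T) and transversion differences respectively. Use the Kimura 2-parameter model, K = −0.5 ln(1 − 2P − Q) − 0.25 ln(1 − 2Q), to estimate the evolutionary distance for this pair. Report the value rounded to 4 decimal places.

Mismatches occur at site 3 (G→A, transition), site 17 (C→G, transversion), site 18 (G→T, transversion), site 23 (C→G, transversion), site 35 (C→T, transition), site 37 (T→A, transversion), site 38 (C→A, transversion), site 46 (G→A, transition).
Of the 8 differences, 3 transitions and 5 transversions over 46 sites: P = 3/46 = 0.065217, Q = 5/46 = 0.108696.
d = −0.5·ln(0.760870) − 0.25·ln(0.782608) = −0.5·(-0.273293) − 0.25·(-0.245123) = 0.1979.

0.1979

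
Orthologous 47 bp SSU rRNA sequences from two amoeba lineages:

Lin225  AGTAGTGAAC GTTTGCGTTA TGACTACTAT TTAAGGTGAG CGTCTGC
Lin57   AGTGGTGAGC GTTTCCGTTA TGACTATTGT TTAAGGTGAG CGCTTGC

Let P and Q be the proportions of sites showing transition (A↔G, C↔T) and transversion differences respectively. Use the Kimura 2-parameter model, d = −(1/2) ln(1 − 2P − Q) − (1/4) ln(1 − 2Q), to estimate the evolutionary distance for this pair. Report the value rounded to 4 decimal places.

0.1728

Mismatches occur at site 4 (A↔G, transition), site 9 (A↔G, transition), site 15 (G↔C, transversion), site 27 (C↔T, transition), site 29 (A↔G, transition), site 43 (T↔C, transition), site 44 (C↔T, transition).
Of the 7 differences, 6 transitions and 1 transversion over 47 sites: P = 6/47 = 0.127660, Q = 1/47 = 0.021277.
d = −0.5·ln(0.723403) − 0.25·ln(0.957446) = −0.5·(-0.323789) − 0.25·(-0.043486) = 0.1728.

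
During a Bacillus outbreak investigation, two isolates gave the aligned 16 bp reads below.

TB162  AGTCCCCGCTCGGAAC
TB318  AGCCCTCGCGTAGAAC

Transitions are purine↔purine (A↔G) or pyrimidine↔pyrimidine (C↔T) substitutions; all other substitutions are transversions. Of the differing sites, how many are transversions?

1

Mismatches occur at site 3 (T→C, transition), site 6 (C→T, transition), site 10 (T→G, transversion), site 11 (C→T, transition), site 12 (G→A, transition).
Of the 5 differences, 4 transitions and 1 transversion, so the answer is 1.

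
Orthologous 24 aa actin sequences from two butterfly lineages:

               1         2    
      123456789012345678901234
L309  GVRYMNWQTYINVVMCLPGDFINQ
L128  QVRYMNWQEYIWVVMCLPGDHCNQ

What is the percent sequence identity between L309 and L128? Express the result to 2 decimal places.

Differing sites — 1:G/Q; 9:T/E; 12:N/W; 21:F/H; 22:I/C.
19 of the 24 sites match, so the percent identity is 19/24 × 100 = 79.17%.

79.17%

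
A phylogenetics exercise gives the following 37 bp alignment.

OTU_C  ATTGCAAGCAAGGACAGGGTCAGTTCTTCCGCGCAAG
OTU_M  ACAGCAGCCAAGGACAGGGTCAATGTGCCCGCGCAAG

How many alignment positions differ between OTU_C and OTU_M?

Mismatches occur at site 2 (T/C), site 3 (T/A), site 7 (A/G), site 8 (G/C), site 23 (G/A), site 25 (T/G), site 26 (C/T), site 27 (T/G), site 28 (T/C).
That gives 9 mismatches out of 37 aligned sites, so the Hamming distance is 9.

9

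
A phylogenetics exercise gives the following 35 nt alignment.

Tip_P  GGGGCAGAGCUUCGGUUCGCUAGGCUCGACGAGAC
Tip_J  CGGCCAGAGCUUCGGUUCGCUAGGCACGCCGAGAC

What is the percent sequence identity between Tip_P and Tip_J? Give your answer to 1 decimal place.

88.6%

Mismatches occur at site 1 (G/C), site 4 (G/C), site 26 (U/A), site 29 (A/C).
31 of the 35 sites match, so the percent identity is 31/35 × 100 = 88.6%.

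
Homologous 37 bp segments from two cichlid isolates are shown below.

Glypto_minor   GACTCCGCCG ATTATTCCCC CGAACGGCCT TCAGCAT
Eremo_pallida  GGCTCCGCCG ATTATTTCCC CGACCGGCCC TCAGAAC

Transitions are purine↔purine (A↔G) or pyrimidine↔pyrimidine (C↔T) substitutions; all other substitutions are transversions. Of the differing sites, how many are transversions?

2

The sequences differ at positions 2 (A/G, transition), 17 (C/T, transition), 24 (A/C, transversion), 30 (T/C, transition), 35 (C/A, transversion), 37 (T/C, transition).
Of the 6 differences, 4 transitions and 2 transversions, so the answer is 2.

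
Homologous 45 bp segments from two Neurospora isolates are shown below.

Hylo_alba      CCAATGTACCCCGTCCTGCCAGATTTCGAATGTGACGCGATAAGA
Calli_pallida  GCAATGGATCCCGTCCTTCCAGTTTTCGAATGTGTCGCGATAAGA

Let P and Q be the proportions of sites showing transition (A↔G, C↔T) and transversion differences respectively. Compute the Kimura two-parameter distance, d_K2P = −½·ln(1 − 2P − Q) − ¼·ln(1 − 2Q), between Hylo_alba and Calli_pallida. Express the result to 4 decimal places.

0.1474

Mismatches occur at site 1 (C↔G, transversion), site 7 (T↔G, transversion), site 9 (C↔T, transition), site 18 (G↔T, transversion), site 23 (A↔T, transversion), site 35 (A↔T, transversion).
Of the 6 differences, 1 transition and 5 transversions over 45 sites: P = 1/45 = 0.022222, Q = 5/45 = 0.111111.
d = −0.5·ln(0.844445) − 0.25·ln(0.777778) = −0.5·(-0.169076) − 0.25·(-0.251314) = 0.1474.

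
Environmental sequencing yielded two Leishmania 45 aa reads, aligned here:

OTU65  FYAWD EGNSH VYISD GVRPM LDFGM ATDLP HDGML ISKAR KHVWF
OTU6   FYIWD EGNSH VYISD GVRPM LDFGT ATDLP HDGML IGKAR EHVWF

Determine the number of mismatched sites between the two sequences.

Differing sites — 3:A/I; 25:M/T; 37:S/G; 41:K/E.
That gives 4 mismatches out of 45 aligned sites, so the Hamming distance is 4.

4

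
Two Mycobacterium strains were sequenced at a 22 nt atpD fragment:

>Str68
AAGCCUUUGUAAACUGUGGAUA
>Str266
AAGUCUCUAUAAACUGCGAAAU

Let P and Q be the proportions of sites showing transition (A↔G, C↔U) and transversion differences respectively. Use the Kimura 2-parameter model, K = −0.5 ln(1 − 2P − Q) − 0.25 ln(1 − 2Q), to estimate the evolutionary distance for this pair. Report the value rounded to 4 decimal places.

Differing sites — 4:C/U (Ti); 7:U/C (Ti); 9:G/A (Ti); 17:U/C (Ti); 19:G/A (Ti); 21:U/A (Tv); 22:A/U (Tv).
Of the 7 differences, 5 transitions and 2 transversions over 22 sites: P = 5/22 = 0.227273, Q = 2/22 = 0.090909.
d = −0.5·ln(0.454545) − 0.25·ln(0.818182) = −0.5·(-0.788458) − 0.25·(-0.200670) = 0.4444.

0.4444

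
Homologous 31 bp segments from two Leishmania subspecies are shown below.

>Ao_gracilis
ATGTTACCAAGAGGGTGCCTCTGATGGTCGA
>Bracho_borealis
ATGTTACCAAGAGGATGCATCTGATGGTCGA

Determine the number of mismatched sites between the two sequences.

The sequences differ at positions 15 (G/A), 19 (C/A).
That gives 2 mismatches out of 31 aligned sites, so the Hamming distance is 2.

2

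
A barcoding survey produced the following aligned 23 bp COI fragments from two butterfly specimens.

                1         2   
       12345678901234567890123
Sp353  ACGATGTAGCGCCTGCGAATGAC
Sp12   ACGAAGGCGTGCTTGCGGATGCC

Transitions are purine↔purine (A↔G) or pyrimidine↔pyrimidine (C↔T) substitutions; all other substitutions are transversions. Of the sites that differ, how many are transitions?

3

The sequences differ at positions 5 (T/A, transversion), 7 (T/G, transversion), 8 (A/C, transversion), 10 (C/T, transition), 13 (C/T, transition), 18 (A/G, transition), 22 (A/C, transversion).
Of the 7 differences, 3 transitions and 4 transversions, so the answer is 3.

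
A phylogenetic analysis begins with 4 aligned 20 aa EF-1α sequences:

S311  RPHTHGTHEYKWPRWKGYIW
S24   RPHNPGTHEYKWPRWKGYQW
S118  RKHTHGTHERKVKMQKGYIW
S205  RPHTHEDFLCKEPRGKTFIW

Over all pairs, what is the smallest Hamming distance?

Pairwise Hamming distances:
  S311 vs S24: 3
  S311 vs S118: 6
  S311 vs S205: 9
  S24 vs S118: 9
  S24 vs S205: 12
  S118 vs S205: 12
The smallest is 3, between S311 and S24.

3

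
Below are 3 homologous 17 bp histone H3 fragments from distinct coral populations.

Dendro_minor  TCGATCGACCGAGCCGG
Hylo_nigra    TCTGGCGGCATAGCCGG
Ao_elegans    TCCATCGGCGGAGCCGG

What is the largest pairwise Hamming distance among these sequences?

Pairwise Hamming distances:
  Dendro_minor vs Hylo_nigra: 6
  Dendro_minor vs Ao_elegans: 3
  Hylo_nigra vs Ao_elegans: 5
The largest is 6, between Dendro_minor and Hylo_nigra.

6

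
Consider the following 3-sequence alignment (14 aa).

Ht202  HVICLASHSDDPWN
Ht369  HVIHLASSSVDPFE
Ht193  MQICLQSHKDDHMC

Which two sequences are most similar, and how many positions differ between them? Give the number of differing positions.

5

Pairwise Hamming distances:
  Ht202 vs Ht369: 5
  Ht202 vs Ht193: 7
  Ht369 vs Ht193: 10
The smallest is 5, between Ht202 and Ht369.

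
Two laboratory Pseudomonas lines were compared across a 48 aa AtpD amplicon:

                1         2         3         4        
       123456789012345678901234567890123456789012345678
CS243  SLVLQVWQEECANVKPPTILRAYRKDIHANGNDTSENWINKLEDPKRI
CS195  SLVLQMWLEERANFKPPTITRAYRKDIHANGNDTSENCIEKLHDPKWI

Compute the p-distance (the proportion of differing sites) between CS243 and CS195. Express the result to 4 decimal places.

0.1875

The sequences differ at positions 6 (V/M), 8 (Q/L), 11 (C/R), 14 (V/F), 20 (L/T), 38 (W/C), 40 (N/E), 43 (E/H), 47 (R/W).
There are 9 differences over 48 sites, so p = 9/48 = 0.1875.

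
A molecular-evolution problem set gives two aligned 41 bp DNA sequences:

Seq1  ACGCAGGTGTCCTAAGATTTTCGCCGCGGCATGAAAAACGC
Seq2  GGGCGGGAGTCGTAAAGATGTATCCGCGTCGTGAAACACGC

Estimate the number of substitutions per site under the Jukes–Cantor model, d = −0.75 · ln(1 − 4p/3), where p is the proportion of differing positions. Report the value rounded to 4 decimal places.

Differing sites — 1:A/G; 2:C/G; 5:A/G; 8:T/A; 12:C/G; 16:G/A; 17:A/G; 18:T/A; 20:T/G; 22:C/A; 23:G/T; 29:G/T; 31:A/G; 37:A/C.
p = 14/41 = 0.341463.
d = −0.75 · ln(1 − (4/3)·0.341463) = −0.75 · ln(0.544716) = −0.75 · (-0.607491) = 0.4556.

0.4556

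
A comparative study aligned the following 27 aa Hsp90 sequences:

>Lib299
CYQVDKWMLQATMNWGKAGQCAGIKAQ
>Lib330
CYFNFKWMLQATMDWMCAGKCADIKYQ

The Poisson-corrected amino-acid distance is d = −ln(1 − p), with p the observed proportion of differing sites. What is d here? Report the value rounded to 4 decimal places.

The sequences differ at positions 3 (Q/F), 4 (V/N), 5 (D/F), 14 (N/D), 16 (G/M), 17 (K/C), 20 (Q/K), 23 (G/D), 26 (A/Y).
p = 9/27 = 0.333333.
d = −ln(1 − 0.333333) = −ln(0.666667) = 0.4055.

0.4055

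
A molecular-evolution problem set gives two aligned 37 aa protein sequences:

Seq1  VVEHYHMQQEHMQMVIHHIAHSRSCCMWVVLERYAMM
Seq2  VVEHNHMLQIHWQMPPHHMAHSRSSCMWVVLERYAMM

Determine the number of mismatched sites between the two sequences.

Differing sites — 5:Y/N; 8:Q/L; 10:E/I; 12:M/W; 15:V/P; 16:I/P; 19:I/M; 25:C/S.
That gives 8 mismatches out of 37 aligned sites, so the Hamming distance is 8.

8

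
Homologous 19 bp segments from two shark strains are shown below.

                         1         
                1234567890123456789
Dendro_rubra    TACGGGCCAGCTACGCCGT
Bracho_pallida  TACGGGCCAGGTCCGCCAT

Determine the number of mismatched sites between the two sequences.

3

Mismatches occur at site 11 (C↔G), site 13 (A↔C), site 18 (G↔A).
That gives 3 mismatches out of 19 aligned sites, so the Hamming distance is 3.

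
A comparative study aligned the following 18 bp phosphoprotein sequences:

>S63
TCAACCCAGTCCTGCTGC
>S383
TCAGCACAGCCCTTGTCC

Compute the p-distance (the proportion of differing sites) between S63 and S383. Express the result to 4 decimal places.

Differing sites — 4:A/G; 6:C/A; 10:T/C; 14:G/T; 15:C/G; 17:G/C.
There are 6 differences over 18 sites, so p = 6/18 = 0.3333.

0.3333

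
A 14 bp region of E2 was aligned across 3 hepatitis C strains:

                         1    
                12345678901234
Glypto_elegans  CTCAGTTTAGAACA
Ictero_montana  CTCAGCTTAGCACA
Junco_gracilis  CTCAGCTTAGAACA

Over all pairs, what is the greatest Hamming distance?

2

Pairwise Hamming distances:
  Glypto_elegans vs Ictero_montana: 2
  Glypto_elegans vs Junco_gracilis: 1
  Ictero_montana vs Junco_gracilis: 1
The largest is 2, between Glypto_elegans and Ictero_montana.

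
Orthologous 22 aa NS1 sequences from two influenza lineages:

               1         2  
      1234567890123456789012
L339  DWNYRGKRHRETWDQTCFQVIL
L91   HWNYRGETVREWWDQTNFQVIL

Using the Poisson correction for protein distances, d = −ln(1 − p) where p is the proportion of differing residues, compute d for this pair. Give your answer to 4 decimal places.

0.3185

Mismatches occur at site 1 (D/H), site 7 (K/E), site 8 (R/T), site 9 (H/V), site 12 (T/W), site 17 (C/N).
p = 6/22 = 0.272727.
d = −ln(1 − 0.272727) = −ln(0.727273) = 0.3185.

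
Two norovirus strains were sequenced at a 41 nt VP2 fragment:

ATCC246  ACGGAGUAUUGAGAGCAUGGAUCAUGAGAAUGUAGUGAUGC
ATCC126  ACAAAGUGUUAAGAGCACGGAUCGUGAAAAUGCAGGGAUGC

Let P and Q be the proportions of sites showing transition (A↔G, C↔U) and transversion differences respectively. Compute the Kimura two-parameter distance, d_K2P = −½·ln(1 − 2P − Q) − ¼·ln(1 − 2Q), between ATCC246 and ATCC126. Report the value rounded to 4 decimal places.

0.2803

The sequences differ at positions 3 (G/A, transition), 4 (G/A, transition), 8 (A/G, transition), 11 (G/A, transition), 18 (U/C, transition), 24 (A/G, transition), 28 (G/A, transition), 33 (U/C, transition), 36 (U/G, transversion).
Of the 9 differences, 8 transitions and 1 transversion over 41 sites: P = 8/41 = 0.195122, Q = 1/41 = 0.024390.
d = −0.5·ln(0.585366) − 0.25·ln(0.951220) = −0.5·(-0.535518) − 0.25·(-0.050010) = 0.2803.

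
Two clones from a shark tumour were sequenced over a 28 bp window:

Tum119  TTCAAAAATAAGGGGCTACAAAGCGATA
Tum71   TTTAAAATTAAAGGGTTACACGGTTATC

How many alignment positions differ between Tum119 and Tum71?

Mismatches occur at site 3 (C↔T), site 8 (A↔T), site 12 (G↔A), site 16 (C↔T), site 21 (A↔C), site 22 (A↔G), site 24 (C↔T), site 25 (G↔T), site 28 (A↔C).
That gives 9 mismatches out of 28 aligned sites, so the Hamming distance is 9.

9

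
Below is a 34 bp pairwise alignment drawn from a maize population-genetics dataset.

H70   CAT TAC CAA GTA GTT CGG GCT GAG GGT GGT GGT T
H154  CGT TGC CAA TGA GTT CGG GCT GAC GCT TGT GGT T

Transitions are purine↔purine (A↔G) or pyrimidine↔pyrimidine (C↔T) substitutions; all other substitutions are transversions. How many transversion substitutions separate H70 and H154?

5

Differing sites — 2:A/G (Ti); 5:A/G (Ti); 10:G/T (Tv); 11:T/G (Tv); 24:G/C (Tv); 26:G/C (Tv); 28:G/T (Tv).
Of the 7 differences, 2 transitions and 5 transversions, so the answer is 5.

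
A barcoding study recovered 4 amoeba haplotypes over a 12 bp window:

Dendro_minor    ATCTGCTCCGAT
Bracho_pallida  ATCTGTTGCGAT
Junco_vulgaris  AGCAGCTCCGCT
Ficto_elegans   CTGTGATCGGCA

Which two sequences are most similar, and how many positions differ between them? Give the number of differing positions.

2

Pairwise Hamming distances:
  Dendro_minor vs Bracho_pallida: 2
  Dendro_minor vs Junco_vulgaris: 3
  Dendro_minor vs Ficto_elegans: 6
  Bracho_pallida vs Junco_vulgaris: 5
  Bracho_pallida vs Ficto_elegans: 7
  Junco_vulgaris vs Ficto_elegans: 7
The smallest is 2, between Dendro_minor and Bracho_pallida.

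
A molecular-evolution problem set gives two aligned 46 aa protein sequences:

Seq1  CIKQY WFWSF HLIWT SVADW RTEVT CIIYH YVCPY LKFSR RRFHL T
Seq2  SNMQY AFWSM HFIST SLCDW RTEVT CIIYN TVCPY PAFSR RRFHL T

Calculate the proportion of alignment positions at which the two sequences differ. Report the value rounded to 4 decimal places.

The sequences differ at positions 1 (C/S), 2 (I/N), 3 (K/M), 6 (W/A), 10 (F/M), 12 (L/F), 14 (W/S), 17 (V/L), 18 (A/C), 30 (H/N), 31 (Y/T), 36 (L/P), 37 (K/A).
There are 13 differences over 46 sites, so p = 13/46 = 0.2826.

0.2826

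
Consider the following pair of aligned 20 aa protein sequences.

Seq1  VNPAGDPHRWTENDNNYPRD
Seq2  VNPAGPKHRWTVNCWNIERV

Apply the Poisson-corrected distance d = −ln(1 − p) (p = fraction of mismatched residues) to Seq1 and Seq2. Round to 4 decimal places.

0.5108

The sequences differ at positions 6 (D/P), 7 (P/K), 12 (E/V), 14 (D/C), 15 (N/W), 17 (Y/I), 18 (P/E), 20 (D/V).
p = 8/20 = 0.400000.
d = −ln(1 − 0.400000) = −ln(0.600000) = 0.5108.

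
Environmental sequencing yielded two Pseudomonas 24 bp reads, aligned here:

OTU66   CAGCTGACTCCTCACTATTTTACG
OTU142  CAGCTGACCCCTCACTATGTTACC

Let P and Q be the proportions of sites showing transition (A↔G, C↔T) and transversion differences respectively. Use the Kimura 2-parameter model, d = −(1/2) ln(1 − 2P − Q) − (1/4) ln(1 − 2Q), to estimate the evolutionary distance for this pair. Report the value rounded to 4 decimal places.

The sequences differ at positions 9 (T/C, transition), 19 (T/G, transversion), 24 (G/C, transversion).
Of the 3 differences, 1 transition and 2 transversions over 24 sites: P = 1/24 = 0.041667, Q = 2/24 = 0.083333.
d = −0.5·ln(0.833333) − 0.25·ln(0.833334) = −0.5·(-0.182322) − 0.25·(-0.182321) = 0.1367.

0.1367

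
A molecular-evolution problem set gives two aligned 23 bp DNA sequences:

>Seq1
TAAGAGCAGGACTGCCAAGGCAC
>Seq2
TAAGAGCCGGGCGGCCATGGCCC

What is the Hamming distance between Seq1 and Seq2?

5

The sequences differ at positions 8 (A/C), 11 (A/G), 13 (T/G), 18 (A/T), 22 (A/C).
That gives 5 mismatches out of 23 aligned sites, so the Hamming distance is 5.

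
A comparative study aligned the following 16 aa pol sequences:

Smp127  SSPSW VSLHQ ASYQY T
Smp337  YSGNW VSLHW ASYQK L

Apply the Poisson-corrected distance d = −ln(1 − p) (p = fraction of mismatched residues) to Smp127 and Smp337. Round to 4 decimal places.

0.4700

Differing sites — 1:S/Y; 3:P/G; 4:S/N; 10:Q/W; 15:Y/K; 16:T/L.
p = 6/16 = 0.375000.
d = −ln(1 − 0.375000) = −ln(0.625000) = 0.4700.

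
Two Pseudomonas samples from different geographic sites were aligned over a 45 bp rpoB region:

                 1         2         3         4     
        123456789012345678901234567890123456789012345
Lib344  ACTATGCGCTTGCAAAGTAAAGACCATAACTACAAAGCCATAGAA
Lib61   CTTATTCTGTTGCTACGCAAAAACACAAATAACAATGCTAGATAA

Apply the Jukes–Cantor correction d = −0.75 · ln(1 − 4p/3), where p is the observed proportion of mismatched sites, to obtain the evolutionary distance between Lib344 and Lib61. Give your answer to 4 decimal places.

Differing sites — 1:A/C; 2:C/T; 6:G/T; 8:G/T; 9:C/G; 14:A/T; 16:A/C; 18:T/C; 22:G/A; 25:C/A; 26:A/C; 27:T/A; 30:C/T; 31:T/A; 36:A/T; 39:C/T; 41:T/G; 43:G/T.
p = 18/45 = 0.400000.
d = −0.75 · ln(1 − (4/3)·0.400000) = −0.75 · ln(0.466667) = −0.75 · (-0.762139) = 0.5716.

0.5716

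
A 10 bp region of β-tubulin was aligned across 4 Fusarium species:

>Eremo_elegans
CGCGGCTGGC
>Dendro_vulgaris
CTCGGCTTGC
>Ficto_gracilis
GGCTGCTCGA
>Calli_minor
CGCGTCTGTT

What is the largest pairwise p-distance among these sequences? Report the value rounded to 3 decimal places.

0.600

Pairwise Hamming distances:
  Eremo_elegans vs Dendro_vulgaris: 2
  Eremo_elegans vs Ficto_gracilis: 4
  Eremo_elegans vs Calli_minor: 3
  Dendro_vulgaris vs Ficto_gracilis: 5
  Dendro_vulgaris vs Calli_minor: 5
  Ficto_gracilis vs Calli_minor: 6
The largest is 6 mismatches, between Ficto_gracilis and Calli_minor; p = 6/10 = 0.600.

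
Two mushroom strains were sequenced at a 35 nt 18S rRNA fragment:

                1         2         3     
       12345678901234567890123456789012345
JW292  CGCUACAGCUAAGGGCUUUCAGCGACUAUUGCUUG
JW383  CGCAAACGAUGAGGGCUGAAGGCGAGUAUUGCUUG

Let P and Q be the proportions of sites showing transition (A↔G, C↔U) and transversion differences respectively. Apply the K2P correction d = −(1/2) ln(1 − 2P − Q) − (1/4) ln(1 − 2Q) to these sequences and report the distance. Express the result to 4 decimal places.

0.3627

The sequences differ at positions 4 (U/A, transversion), 6 (C/A, transversion), 7 (A/C, transversion), 9 (C/A, transversion), 11 (A/G, transition), 18 (U/G, transversion), 19 (U/A, transversion), 20 (C/A, transversion), 21 (A/G, transition), 26 (C/G, transversion).
Of the 10 differences, 2 transitions and 8 transversions over 35 sites: P = 2/35 = 0.057143, Q = 8/35 = 0.228571.
d = −0.5·ln(0.657143) − 0.25·ln(0.542858) = −0.5·(-0.419854) − 0.25·(-0.610908) = 0.3627.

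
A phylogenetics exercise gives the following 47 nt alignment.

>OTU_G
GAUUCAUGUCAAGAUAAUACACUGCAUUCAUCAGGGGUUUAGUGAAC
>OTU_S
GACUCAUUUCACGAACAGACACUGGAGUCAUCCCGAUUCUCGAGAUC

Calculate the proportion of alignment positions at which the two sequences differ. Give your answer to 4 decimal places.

0.3404

Mismatches occur at site 3 (U↔C), site 8 (G↔U), site 12 (A↔C), site 15 (U↔A), site 16 (A↔C), site 18 (U↔G), site 25 (C↔G), site 27 (U↔G), site 33 (A↔C), site 34 (G↔C), site 36 (G↔A), site 37 (G↔U), site 39 (U↔C), site 41 (A↔C), site 43 (U↔A), site 46 (A↔U).
There are 16 differences over 47 sites, so p = 16/47 = 0.3404.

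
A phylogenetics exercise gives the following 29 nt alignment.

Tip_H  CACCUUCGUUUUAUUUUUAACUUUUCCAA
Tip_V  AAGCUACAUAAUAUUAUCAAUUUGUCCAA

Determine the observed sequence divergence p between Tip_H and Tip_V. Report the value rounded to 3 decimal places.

0.345

Mismatches occur at site 1 (C/A), site 3 (C/G), site 6 (U/A), site 8 (G/A), site 10 (U/A), site 11 (U/A), site 16 (U/A), site 18 (U/C), site 21 (C/U), site 24 (U/G).
There are 10 differences over 29 sites, so p = 10/29 = 0.345.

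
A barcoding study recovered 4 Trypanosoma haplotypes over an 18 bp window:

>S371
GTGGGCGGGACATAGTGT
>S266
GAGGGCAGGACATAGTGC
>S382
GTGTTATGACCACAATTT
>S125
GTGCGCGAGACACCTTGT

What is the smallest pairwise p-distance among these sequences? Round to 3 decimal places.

0.167

Pairwise Hamming distances:
  S371 vs S266: 3
  S371 vs S382: 9
  S371 vs S125: 5
  S266 vs S382: 11
  S266 vs S125: 8
  S382 vs S125: 10
The smallest is 3 mismatches, between S371 and S266; p = 3/18 = 0.167.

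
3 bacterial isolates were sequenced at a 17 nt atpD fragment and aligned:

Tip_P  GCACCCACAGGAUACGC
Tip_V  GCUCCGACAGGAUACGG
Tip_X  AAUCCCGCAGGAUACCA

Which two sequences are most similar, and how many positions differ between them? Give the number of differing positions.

3

Pairwise Hamming distances:
  Tip_P vs Tip_V: 3
  Tip_P vs Tip_X: 6
  Tip_V vs Tip_X: 6
The smallest is 3, between Tip_P and Tip_V.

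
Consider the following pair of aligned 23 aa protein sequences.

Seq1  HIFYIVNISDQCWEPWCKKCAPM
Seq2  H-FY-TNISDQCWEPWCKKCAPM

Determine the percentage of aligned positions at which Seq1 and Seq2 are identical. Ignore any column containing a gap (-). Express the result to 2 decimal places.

Excluding the 2 gap columns leaves 21 comparable sites.
A single mismatch occurs at site 6 (V/T).
20 of the 21 comparable sites match, so the percent identity is 20/21 × 100 = 95.24%.

95.24%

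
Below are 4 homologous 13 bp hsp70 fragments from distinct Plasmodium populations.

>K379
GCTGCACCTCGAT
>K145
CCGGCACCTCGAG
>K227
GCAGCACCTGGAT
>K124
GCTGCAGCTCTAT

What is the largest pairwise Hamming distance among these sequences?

Pairwise Hamming distances:
  K379 vs K145: 3
  K379 vs K227: 2
  K379 vs K124: 2
  K145 vs K227: 4
  K145 vs K124: 5
  K227 vs K124: 4
The largest is 5, between K145 and K124.

5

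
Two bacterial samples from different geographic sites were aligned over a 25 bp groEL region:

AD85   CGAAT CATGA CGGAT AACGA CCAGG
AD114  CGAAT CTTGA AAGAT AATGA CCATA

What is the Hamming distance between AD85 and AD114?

6

The sequences differ at positions 7 (A/T), 11 (C/A), 12 (G/A), 18 (C/T), 24 (G/T), 25 (G/A).
That gives 6 mismatches out of 25 aligned sites, so the Hamming distance is 6.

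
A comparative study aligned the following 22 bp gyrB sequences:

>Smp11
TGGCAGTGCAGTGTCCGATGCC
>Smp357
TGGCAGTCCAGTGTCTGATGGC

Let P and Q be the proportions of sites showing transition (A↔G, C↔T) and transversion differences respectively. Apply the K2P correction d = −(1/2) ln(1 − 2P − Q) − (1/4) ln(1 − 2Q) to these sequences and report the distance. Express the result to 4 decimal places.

0.1505

Differing sites — 8:G/C (Tv); 16:C/T (Ti); 21:C/G (Tv).
Of the 3 differences, 1 transition and 2 transversions over 22 sites: P = 1/22 = 0.045455, Q = 2/22 = 0.090909.
d = −0.5·ln(0.818181) − 0.25·ln(0.818182) = −0.5·(-0.200672) − 0.25·(-0.200670) = 0.1505.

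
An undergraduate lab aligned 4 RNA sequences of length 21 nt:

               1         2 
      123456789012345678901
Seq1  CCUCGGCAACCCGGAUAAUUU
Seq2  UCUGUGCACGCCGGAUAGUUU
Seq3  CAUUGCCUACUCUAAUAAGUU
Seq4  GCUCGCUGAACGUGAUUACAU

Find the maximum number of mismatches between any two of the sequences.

Pairwise Hamming distances:
  Seq1 vs Seq2: 6
  Seq1 vs Seq3: 8
  Seq1 vs Seq4: 10
  Seq2 vs Seq3: 13
  Seq2 vs Seq4: 14
  Seq3 vs Seq4: 12
The largest is 14, between Seq2 and Seq4.

14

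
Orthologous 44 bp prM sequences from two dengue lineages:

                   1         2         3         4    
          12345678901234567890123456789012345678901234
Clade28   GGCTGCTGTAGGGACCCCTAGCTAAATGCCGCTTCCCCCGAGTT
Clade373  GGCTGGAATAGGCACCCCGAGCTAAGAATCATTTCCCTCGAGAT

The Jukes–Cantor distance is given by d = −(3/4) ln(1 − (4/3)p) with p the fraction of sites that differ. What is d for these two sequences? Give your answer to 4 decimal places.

The sequences differ at positions 6 (C/G), 7 (T/A), 8 (G/A), 13 (G/C), 19 (T/G), 26 (A/G), 27 (T/A), 28 (G/A), 29 (C/T), 31 (G/A), 32 (C/T), 38 (C/T), 43 (T/A).
p = 13/44 = 0.295455.
d = −0.75 · ln(1 − (4/3)·0.295455) = −0.75 · ln(0.606060) = −0.75 · (-0.500776) = 0.3756.

0.3756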